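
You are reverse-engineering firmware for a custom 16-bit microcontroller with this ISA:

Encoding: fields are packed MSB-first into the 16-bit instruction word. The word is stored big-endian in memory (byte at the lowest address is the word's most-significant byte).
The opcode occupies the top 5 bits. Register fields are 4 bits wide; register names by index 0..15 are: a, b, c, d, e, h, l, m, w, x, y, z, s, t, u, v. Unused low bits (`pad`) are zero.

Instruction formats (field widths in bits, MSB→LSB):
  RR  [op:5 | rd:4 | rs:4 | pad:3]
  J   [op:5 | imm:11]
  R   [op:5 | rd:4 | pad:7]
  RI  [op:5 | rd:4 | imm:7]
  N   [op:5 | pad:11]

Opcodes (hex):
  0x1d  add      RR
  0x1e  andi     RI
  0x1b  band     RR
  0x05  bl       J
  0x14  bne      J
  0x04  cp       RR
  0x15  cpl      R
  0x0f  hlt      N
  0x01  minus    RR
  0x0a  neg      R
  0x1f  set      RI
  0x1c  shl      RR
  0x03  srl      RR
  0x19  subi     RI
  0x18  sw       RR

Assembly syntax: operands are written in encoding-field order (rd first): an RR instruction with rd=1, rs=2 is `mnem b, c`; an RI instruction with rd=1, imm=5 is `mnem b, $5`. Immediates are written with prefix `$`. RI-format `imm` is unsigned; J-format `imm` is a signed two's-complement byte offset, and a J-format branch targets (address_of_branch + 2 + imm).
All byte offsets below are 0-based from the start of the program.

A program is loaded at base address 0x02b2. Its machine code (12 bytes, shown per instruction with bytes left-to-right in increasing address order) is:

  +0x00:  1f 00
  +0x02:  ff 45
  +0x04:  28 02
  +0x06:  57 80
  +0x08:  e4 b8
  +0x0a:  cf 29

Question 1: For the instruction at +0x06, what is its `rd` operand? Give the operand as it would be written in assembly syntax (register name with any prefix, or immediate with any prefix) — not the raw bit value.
v

+0x06: 57 80 ⇒ word 0x5780 (big)
  top 5b → 0xa → neg [R]
  rd: (w>>7)&0xf=0xf → v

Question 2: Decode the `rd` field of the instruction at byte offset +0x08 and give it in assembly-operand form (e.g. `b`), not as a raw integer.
+0x08: e4 b8 ⇒ word 0xe4b8 (big)
  top 5b → 0x1c → shl [RR]
  rd: (w>>7)&0xf=0x9 → x
  rs: (w>>3)&0xf=0x7 → m

x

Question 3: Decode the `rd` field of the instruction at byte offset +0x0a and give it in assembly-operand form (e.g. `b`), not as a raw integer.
u

[0a] cf 29 → 0xcf29
  opcode bits[15:11]=0x19: subi/RI
  rd: (w>>7)&0xf=0xe → u
  imm: (w>>0)&0x7f=0x29 → $41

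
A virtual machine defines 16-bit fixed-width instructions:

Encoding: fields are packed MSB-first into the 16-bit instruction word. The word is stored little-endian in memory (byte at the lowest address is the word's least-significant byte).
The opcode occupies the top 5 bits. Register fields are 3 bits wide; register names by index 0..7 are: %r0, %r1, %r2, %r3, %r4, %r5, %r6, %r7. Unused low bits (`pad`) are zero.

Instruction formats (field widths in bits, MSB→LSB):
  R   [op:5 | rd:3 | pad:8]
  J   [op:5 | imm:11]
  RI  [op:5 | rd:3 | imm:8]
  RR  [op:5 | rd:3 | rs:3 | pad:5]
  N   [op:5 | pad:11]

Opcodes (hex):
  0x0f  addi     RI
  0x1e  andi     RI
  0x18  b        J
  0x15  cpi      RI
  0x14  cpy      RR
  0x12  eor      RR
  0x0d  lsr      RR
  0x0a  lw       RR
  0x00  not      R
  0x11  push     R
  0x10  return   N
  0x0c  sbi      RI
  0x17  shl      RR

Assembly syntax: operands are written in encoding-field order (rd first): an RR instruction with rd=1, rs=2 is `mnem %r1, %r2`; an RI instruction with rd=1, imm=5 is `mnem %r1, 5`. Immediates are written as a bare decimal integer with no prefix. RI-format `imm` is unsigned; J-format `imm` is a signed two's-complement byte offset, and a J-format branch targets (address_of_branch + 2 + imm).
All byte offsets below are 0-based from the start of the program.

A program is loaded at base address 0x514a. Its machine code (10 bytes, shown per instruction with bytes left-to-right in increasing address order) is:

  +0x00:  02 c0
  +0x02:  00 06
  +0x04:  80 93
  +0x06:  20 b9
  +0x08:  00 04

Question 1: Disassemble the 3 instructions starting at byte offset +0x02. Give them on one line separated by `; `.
+0x02: 00 06 ⇒ word 0x0600 (little)
  op=0x0600>>11=0x0 ⇒ not (R)
  rd@[10:8]=0x6 ⇒ %r6
+0x04: 80 93 ⇒ word 0x9380 (little)
  op=0x9380>>11=0x12 ⇒ eor (RR)
  rd@[10:8]=0x3 ⇒ %r3
  rs@[7:5]=0x4 ⇒ %r4
+0x06: 20 b9 ⇒ word 0xb920 (little)
  op=0xb920>>11=0x17 ⇒ shl (RR)
  rd@[10:8]=0x1 ⇒ %r1
  rs@[7:5]=0x1 ⇒ %r1

not %r6; eor %r3, %r4; shl %r1, %r1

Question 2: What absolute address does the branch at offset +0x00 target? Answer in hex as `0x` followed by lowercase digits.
+0x00: 02 c0 ⇒ word 0xc002 (little)
  top 5b → 0x18 → b [J]
  imm: (w>>0)&0x7ff=0x2 → 2
  target = base 0x514a + off 0x00 + 2 + imm 2 = 0x514e

0x514e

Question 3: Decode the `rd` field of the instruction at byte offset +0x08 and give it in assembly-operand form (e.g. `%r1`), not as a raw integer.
%r4

[08] 00 04 → 0x0400
  opcode bits[15:11]=0x0: not/R
  rd: (w>>8)&0x7=0x4 → %r4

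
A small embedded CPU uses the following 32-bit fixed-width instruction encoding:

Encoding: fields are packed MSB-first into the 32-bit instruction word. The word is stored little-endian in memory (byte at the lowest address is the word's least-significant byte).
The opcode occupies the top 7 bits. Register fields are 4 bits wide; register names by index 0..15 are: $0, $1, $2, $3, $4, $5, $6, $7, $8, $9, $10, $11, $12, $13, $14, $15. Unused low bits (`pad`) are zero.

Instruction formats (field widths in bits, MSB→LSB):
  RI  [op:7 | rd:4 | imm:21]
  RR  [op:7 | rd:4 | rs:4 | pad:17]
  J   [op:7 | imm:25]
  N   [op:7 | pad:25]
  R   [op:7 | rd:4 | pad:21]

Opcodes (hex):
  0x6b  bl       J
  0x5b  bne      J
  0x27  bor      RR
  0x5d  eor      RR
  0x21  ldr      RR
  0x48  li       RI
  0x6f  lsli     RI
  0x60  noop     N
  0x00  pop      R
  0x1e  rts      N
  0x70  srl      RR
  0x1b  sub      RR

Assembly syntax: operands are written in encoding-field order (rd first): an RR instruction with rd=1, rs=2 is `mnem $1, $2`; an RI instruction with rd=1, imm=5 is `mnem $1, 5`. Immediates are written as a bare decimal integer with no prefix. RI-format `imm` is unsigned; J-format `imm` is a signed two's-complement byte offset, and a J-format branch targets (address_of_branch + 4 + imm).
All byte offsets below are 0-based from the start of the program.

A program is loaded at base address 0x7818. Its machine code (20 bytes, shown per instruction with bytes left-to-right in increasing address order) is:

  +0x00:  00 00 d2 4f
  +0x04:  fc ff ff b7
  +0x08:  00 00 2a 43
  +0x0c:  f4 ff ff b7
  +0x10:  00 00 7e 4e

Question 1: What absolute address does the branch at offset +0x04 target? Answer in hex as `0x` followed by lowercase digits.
0x781c

off 0x04: read fc ff ff b7 as little → 0xb7fffffc
  top 7b → 0x5b → bne [J]
  imm@[24:0]=0x1fffffc (s25→-4) ⇒ -4
  target = base 0x7818 + off 0x04 + 4 + imm -4 = 0x781c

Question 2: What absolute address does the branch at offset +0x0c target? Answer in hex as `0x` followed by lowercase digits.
0x781c

@+0c  little-endian(f4 ff ff b7) = 0xb7fffff4
  top 7b → 0x5b → bne [J]
  [24:0] imm=33554420 (s25→-12) = -12
  target = base 0x7818 + off 0x0c + 4 + imm -12 = 0x781c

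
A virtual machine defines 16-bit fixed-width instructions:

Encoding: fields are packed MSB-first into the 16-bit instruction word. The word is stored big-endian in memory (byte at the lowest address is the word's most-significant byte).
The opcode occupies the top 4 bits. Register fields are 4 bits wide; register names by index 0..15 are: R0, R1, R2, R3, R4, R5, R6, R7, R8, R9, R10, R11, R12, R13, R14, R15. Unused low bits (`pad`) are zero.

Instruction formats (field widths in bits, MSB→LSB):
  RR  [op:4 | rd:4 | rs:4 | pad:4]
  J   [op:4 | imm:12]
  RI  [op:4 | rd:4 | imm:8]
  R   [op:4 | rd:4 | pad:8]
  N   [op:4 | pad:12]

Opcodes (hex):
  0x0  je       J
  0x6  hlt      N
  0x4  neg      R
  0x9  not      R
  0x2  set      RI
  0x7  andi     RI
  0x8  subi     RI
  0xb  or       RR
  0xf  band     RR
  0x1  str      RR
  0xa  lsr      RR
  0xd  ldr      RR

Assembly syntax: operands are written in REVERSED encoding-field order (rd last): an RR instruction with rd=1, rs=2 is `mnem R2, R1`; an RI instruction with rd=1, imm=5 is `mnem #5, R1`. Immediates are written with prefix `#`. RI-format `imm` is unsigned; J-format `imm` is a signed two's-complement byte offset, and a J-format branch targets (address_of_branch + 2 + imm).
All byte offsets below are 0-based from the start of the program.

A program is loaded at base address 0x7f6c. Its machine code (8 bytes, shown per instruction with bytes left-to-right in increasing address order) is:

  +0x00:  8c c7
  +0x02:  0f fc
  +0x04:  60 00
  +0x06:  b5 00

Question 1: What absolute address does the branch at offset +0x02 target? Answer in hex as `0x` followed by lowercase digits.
0x7f6c

+0x02: 0f fc ⇒ word 0x0ffc (big)
  opcode bits[15:12]=0x0: je/J
  [11:0] imm=4092 (s12→-4) = #-4
  target = base 0x7f6c + off 0x02 + 2 + imm -4 = 0x7f6c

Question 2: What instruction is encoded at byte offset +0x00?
[00] 8c c7 → 0x8cc7
  top 4b → 0x8 → subi [RI]
  rd: (w>>8)&0xf=0xc → R12
  imm: (w>>0)&0xff=0xc7 → #199

subi #199, R12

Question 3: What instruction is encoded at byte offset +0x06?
or R0, R5

[06] b5 00 → 0xb500
  op=0xb500>>12=0xb ⇒ or (RR)
  rd: (w>>8)&0xf=0x5 → R5
  rs: (w>>4)&0xf=0x0 → R0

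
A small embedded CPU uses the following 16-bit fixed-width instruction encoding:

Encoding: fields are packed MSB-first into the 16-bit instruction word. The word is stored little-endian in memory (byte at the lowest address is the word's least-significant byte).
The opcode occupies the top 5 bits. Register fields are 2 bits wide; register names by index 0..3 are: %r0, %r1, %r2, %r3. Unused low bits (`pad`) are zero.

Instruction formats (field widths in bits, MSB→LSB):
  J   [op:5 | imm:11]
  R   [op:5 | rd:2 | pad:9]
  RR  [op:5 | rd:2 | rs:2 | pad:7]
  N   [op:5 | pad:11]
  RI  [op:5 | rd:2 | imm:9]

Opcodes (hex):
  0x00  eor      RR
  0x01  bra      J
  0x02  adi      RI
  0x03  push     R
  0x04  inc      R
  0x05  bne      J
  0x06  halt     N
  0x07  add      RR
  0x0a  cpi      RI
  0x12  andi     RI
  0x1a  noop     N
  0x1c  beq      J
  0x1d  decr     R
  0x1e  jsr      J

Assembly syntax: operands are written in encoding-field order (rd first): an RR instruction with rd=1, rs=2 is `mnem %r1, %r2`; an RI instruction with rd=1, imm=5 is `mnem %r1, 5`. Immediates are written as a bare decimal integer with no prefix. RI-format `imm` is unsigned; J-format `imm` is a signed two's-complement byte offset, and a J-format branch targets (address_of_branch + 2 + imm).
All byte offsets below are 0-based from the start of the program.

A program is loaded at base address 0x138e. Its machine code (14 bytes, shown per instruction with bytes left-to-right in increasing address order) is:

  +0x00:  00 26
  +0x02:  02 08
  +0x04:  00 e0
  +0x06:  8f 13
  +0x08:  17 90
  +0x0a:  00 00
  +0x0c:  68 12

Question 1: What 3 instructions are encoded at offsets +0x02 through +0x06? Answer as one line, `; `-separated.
bra 2; beq 0; adi %r1, 399

off 0x02: read 02 08 as little → 0x0802
  opcode bits[15:11]=0x1: bra/J
  [10:0] imm=2 = 2
off 0x04: read 00 e0 as little → 0xe000
  opcode bits[15:11]=0x1c: beq/J
  [10:0] imm=0 = 0
off 0x06: read 8f 13 as little → 0x138f
  opcode bits[15:11]=0x2: adi/RI
  [10:9] rd=1 = %r1
  [8:0] imm=399 = 399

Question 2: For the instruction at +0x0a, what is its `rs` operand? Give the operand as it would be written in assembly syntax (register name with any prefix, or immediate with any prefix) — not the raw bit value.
%r0

+0x0a: 00 00 ⇒ word 0x0000 (little)
  top 5b → 0x0 → eor [RR]
  rd@[10:9]=0x0 ⇒ %r0
  rs@[8:7]=0x0 ⇒ %r0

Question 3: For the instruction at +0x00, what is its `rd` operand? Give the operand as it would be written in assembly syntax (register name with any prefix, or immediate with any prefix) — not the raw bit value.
+0x00: 00 26 ⇒ word 0x2600 (little)
  top 5b → 0x4 → inc [R]
  [10:9] rd=3 = %r3

%r3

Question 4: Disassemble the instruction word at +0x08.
+0x08: 17 90 ⇒ word 0x9017 (little)
  op=0x9017>>11=0x12 ⇒ andi (RI)
  [10:9] rd=0 = %r0
  [8:0] imm=23 = 23

andi %r0, 23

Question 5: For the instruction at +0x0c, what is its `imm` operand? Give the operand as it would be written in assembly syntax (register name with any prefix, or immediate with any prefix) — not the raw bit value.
104

[0c] 68 12 → 0x1268
  top 5b → 0x2 → adi [RI]
  rd: (w>>9)&0x3=0x1 → %r1
  imm: (w>>0)&0x1ff=0x68 → 104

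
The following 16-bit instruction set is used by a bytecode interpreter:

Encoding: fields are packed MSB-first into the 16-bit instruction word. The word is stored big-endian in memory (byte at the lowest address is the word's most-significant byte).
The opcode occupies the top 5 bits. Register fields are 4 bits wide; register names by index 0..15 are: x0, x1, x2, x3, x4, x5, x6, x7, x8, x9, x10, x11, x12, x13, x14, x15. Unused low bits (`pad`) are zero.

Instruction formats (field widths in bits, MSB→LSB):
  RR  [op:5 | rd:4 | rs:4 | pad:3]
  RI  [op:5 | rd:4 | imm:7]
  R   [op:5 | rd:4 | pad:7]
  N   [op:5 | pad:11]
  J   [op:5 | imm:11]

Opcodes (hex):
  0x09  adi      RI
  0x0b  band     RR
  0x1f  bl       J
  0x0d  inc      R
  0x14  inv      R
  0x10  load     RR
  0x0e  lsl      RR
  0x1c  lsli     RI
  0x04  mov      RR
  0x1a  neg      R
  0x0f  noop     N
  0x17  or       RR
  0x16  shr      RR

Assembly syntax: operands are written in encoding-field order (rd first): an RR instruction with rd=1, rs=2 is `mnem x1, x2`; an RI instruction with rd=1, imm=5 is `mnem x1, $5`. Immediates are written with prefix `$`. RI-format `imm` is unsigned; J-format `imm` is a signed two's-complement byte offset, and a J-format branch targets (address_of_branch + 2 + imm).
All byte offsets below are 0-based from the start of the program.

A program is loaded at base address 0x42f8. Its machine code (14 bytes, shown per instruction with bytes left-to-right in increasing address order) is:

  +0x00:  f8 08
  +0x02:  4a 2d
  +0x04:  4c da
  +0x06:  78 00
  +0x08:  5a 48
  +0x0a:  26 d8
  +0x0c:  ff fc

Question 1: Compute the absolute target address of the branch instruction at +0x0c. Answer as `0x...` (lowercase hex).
0x4302

[0c] ff fc → 0xfffc
  top 5b → 0x1f → bl [J]
  imm@[10:0]=0x7fc (s11→-4) ⇒ $-4
  target = base 0x42f8 + off 0x0c + 2 + imm -4 = 0x4302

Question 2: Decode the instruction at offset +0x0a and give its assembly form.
mov x13, x11

[0a] 26 d8 → 0x26d8
  top 5b → 0x4 → mov [RR]
  rd@[10:7]=0xd ⇒ x13
  rs@[6:3]=0xb ⇒ x11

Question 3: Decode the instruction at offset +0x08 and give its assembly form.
band x4, x9

off 0x08: read 5a 48 as big → 0x5a48
  opcode bits[15:11]=0xb: band/RR
  [10:7] rd=4 = x4
  [6:3] rs=9 = x9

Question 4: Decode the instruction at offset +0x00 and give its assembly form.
+0x00: f8 08 ⇒ word 0xf808 (big)
  opcode bits[15:11]=0x1f: bl/J
  [10:0] imm=8 = $8

bl $8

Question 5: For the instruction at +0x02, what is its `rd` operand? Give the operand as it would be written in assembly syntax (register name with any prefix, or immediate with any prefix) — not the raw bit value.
x4

@+02  big-endian(4a 2d) = 0x4a2d
  opcode bits[15:11]=0x9: adi/RI
  rd: (w>>7)&0xf=0x4 → x4
  imm: (w>>0)&0x7f=0x2d → $45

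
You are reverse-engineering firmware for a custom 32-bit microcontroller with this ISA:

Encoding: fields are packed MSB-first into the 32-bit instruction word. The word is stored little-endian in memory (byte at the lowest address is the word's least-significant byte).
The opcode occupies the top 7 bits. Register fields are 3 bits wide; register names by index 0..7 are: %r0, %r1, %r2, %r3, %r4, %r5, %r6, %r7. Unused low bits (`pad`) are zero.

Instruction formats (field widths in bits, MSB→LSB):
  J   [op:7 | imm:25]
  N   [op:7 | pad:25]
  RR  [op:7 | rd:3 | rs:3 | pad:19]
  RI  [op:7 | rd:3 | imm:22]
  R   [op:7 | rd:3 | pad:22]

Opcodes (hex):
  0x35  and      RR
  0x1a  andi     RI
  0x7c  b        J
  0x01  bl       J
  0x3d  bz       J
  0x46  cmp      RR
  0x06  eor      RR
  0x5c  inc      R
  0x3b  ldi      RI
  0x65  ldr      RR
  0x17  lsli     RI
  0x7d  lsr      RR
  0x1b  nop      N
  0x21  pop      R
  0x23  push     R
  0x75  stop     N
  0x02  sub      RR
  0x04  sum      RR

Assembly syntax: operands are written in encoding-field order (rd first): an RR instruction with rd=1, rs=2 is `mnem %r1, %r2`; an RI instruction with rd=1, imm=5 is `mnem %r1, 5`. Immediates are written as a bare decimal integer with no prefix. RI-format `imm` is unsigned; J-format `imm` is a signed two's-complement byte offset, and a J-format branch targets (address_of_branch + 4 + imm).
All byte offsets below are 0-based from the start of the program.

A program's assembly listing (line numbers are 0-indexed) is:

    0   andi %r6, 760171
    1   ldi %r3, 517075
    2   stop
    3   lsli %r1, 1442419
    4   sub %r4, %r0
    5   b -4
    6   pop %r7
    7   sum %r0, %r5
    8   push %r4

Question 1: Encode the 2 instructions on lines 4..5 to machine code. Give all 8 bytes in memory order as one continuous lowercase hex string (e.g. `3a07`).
00000005fcfffff9

line 4 (sub): pack op=0x2:7|rd=4:3|rs=0:3|pad=0:19 = 0x05000000; little→ 00 00 00 05
line 5 (b): pack op=0x7c:7|imm=-4:25 = 0xf9fffffc; little→ fc ff ff f9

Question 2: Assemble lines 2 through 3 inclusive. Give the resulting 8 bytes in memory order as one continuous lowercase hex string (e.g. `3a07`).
000000ea7302562e

line 2 (stop): pack op=0x75:7|pad=0:25 = 0xea000000; little→ 00 00 00 ea
line 3 (lsli): pack op=0x17:7|rd=1:3|imm=1442419:22 = 0x2e560273; little→ 73 02 56 2e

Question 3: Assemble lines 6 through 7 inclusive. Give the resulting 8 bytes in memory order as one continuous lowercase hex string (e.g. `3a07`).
line 6 (pop): pack op=0x21:7|rd=7:3|pad=0:22 = 0x43c00000; little→ 00 00 c0 43
line 7 (sum): pack op=0x4:7|rd=0:3|rs=5:3|pad=0:19 = 0x08280000; little→ 00 00 28 08

0000c04300002808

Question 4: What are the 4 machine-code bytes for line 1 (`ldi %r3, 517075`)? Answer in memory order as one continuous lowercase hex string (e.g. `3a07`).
L1: ldi op=0x3b:7|rd=3:3|imm=517075:22 ⇒ 0x76c7e3d3 ⇒ little d3 e3 c7 76

d3e3c776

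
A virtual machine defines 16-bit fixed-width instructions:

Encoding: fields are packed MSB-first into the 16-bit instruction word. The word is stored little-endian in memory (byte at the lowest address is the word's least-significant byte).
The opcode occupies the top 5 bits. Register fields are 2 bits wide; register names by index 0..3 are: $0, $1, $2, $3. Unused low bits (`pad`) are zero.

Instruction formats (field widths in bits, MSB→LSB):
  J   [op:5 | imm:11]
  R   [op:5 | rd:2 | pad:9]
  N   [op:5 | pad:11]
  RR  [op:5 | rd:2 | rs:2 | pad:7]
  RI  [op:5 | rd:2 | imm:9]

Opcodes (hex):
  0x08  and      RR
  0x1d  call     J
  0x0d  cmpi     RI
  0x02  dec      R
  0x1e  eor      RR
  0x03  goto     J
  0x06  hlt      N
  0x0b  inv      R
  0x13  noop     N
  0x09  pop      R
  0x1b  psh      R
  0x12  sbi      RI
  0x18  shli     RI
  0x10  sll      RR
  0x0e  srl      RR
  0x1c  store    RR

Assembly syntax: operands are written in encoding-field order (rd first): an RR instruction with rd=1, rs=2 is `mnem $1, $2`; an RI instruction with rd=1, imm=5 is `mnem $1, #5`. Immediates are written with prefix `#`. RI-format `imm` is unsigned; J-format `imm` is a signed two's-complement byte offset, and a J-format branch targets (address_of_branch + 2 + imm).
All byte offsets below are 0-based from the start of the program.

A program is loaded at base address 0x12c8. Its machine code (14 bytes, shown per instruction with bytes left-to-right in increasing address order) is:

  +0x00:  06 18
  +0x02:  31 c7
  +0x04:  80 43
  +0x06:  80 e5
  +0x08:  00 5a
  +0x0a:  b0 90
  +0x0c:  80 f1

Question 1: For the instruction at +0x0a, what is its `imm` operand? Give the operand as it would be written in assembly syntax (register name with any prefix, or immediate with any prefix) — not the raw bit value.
[0a] b0 90 → 0x90b0
  top 5b → 0x12 → sbi [RI]
  rd: (w>>9)&0x3=0x0 → $0
  imm: (w>>0)&0x1ff=0xb0 → #176

#176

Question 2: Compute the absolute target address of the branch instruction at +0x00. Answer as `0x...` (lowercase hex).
0x12d0

off 0x00: read 06 18 as little → 0x1806
  top 5b → 0x3 → goto [J]
  imm@[10:0]=0x6 ⇒ #6
  target = base 0x12c8 + off 0x00 + 2 + imm 6 = 0x12d0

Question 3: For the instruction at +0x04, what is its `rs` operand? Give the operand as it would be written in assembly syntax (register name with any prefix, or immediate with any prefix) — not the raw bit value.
@+04  little-endian(80 43) = 0x4380
  op=0x4380>>11=0x8 ⇒ and (RR)
  rd@[10:9]=0x1 ⇒ $1
  rs@[8:7]=0x3 ⇒ $3

$3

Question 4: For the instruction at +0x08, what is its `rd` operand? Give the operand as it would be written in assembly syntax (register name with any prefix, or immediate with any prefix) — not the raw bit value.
$1

[08] 00 5a → 0x5a00
  op=0x5a00>>11=0xb ⇒ inv (R)
  [10:9] rd=1 = $1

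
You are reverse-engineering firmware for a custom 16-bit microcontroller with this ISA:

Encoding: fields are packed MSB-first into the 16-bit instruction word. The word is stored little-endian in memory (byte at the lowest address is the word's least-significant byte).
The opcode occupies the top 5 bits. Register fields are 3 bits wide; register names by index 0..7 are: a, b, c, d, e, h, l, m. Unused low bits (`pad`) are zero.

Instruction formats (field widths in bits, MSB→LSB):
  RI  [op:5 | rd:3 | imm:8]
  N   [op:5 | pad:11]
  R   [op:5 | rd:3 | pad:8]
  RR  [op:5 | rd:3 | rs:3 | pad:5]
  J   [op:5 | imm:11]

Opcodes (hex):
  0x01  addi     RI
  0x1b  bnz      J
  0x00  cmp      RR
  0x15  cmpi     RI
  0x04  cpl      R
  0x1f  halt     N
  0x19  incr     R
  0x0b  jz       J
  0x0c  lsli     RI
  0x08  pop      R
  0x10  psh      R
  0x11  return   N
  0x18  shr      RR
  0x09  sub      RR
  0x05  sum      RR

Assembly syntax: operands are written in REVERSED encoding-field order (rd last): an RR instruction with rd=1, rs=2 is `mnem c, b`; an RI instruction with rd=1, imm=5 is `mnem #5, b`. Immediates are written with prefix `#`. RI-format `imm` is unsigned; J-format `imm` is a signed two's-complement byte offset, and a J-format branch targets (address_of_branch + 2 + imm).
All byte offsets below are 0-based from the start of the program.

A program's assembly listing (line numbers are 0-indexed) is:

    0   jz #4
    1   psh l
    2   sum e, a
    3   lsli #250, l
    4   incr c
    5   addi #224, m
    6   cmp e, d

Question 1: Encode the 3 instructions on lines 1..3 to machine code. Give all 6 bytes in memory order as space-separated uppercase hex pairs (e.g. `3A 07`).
L1: psh op=0x10:5|rd=6:3|pad=0:8 ⇒ 0x8600 ⇒ little 00 86
L2: sum op=0x5:5|rd=0:3|rs=4:3|pad=0:5 ⇒ 0x2880 ⇒ little 80 28
L3: lsli op=0xc:5|rd=6:3|imm=250:8 ⇒ 0x66fa ⇒ little fa 66

00 86 80 28 FA 66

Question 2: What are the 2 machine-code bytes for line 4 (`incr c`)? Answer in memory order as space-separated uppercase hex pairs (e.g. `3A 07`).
00 CA

4. incr fields op=0x19:5|rd=2:3|pad=0:8 → word ca00h → 00 ca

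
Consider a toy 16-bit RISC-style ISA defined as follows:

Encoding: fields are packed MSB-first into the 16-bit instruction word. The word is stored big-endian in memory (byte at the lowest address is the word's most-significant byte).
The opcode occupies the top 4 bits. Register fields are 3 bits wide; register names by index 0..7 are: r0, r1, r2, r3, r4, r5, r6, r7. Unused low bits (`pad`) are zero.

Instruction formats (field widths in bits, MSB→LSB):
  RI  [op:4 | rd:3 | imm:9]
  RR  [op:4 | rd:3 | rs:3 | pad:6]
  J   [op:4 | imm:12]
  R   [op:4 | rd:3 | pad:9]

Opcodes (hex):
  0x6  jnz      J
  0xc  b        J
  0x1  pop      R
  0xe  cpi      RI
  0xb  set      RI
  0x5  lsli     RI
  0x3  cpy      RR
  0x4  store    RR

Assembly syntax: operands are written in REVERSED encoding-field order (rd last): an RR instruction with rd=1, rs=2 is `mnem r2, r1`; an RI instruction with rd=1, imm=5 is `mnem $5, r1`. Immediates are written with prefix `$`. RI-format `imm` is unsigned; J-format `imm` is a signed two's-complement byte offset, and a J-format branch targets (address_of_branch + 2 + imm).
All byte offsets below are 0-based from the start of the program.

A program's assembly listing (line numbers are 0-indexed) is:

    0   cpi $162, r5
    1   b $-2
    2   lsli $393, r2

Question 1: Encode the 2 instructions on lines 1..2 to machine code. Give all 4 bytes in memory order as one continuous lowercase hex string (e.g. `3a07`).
line 1 (b): pack op=0xc:4|imm=-2:12 = 0xcffe; big→ cf fe
line 2 (lsli): pack op=0x5:4|rd=2:3|imm=393:9 = 0x5589; big→ 55 89

cffe5589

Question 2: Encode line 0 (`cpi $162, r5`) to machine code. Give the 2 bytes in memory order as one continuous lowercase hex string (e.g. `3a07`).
L0: cpi op=0xe:4|rd=5:3|imm=162:9 ⇒ 0xeaa2 ⇒ big ea a2

eaa2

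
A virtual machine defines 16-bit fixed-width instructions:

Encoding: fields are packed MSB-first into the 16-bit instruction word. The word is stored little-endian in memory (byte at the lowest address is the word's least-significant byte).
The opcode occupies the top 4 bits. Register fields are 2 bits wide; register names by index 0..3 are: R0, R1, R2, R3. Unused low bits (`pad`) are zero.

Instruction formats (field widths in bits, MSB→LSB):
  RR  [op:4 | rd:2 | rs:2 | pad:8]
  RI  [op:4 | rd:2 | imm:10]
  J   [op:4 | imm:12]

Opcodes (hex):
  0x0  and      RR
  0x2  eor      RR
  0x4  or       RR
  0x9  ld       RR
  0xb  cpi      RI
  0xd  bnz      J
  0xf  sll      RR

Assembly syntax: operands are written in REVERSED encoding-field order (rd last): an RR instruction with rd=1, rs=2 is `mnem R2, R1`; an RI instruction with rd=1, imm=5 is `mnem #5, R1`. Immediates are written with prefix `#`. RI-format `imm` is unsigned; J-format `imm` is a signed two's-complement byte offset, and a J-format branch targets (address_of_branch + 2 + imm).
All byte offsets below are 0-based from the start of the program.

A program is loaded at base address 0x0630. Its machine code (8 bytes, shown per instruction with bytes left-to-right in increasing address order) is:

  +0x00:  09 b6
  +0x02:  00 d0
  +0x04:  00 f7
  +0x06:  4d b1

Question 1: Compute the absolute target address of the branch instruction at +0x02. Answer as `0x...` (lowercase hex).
+0x02: 00 d0 ⇒ word 0xd000 (little)
  top 4b → 0xd → bnz [J]
  imm: (w>>0)&0xfff=0x0 → #0
  target = base 0x0630 + off 0x02 + 2 + imm 0 = 0x0634

0x0634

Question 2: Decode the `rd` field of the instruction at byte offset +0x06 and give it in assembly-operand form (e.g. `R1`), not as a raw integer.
R0

@+06  little-endian(4d b1) = 0xb14d
  top 4b → 0xb → cpi [RI]
  rd@[11:10]=0x0 ⇒ R0
  imm@[9:0]=0x14d ⇒ #333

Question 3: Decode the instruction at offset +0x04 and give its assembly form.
sll R3, R1

+0x04: 00 f7 ⇒ word 0xf700 (little)
  opcode bits[15:12]=0xf: sll/RR
  [11:10] rd=1 = R1
  [9:8] rs=3 = R3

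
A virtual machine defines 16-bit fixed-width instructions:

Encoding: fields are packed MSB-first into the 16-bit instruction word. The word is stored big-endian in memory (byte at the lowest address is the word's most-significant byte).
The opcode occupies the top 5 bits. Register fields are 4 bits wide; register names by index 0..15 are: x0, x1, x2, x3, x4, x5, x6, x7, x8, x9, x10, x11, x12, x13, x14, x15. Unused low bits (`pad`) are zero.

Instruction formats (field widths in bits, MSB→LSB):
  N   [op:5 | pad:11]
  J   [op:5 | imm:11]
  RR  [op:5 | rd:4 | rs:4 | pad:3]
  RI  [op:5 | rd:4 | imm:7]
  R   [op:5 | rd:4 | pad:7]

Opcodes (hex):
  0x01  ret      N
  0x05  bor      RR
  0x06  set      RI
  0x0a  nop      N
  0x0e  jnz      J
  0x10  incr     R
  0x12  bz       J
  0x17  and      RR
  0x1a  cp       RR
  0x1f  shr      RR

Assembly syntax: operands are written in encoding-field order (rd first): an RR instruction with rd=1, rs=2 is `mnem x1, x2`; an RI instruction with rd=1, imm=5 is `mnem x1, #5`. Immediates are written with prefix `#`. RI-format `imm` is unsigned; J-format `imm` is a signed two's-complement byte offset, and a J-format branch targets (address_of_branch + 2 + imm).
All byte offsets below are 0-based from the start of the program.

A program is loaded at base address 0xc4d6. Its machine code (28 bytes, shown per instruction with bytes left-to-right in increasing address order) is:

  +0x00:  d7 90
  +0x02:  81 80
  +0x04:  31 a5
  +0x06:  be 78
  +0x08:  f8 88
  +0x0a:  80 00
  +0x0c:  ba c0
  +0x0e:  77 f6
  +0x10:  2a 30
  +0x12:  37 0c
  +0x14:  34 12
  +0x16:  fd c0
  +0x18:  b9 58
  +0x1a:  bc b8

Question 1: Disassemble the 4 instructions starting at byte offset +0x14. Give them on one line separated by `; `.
@+14  big-endian(34 12) = 0x3412
  opcode bits[15:11]=0x6: set/RI
  [10:7] rd=8 = x8
  [6:0] imm=18 = #18
@+16  big-endian(fd c0) = 0xfdc0
  opcode bits[15:11]=0x1f: shr/RR
  [10:7] rd=11 = x11
  [6:3] rs=8 = x8
@+18  big-endian(b9 58) = 0xb958
  opcode bits[15:11]=0x17: and/RR
  [10:7] rd=2 = x2
  [6:3] rs=11 = x11
@+1a  big-endian(bc b8) = 0xbcb8
  opcode bits[15:11]=0x17: and/RR
  [10:7] rd=9 = x9
  [6:3] rs=7 = x7

set x8, #18; shr x11, x8; and x2, x11; and x9, x7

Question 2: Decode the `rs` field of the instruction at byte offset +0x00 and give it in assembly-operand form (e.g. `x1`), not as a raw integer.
+0x00: d7 90 ⇒ word 0xd790 (big)
  op=0xd790>>11=0x1a ⇒ cp (RR)
  rd@[10:7]=0xf ⇒ x15
  rs@[6:3]=0x2 ⇒ x2

x2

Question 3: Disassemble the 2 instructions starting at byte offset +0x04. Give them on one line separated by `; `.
@+04  big-endian(31 a5) = 0x31a5
  op=0x31a5>>11=0x6 ⇒ set (RI)
  rd@[10:7]=0x3 ⇒ x3
  imm@[6:0]=0x25 ⇒ #37
@+06  big-endian(be 78) = 0xbe78
  op=0xbe78>>11=0x17 ⇒ and (RR)
  rd@[10:7]=0xc ⇒ x12
  rs@[6:3]=0xf ⇒ x15

set x3, #37; and x12, x15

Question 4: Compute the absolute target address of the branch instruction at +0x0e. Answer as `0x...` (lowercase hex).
0xc4dc

off 0x0e: read 77 f6 as big → 0x77f6
  op=0x77f6>>11=0xe ⇒ jnz (J)
  imm: (w>>0)&0x7ff=0x7f6 (s11→-10) → #-10
  target = base 0xc4d6 + off 0x0e + 2 + imm -10 = 0xc4dc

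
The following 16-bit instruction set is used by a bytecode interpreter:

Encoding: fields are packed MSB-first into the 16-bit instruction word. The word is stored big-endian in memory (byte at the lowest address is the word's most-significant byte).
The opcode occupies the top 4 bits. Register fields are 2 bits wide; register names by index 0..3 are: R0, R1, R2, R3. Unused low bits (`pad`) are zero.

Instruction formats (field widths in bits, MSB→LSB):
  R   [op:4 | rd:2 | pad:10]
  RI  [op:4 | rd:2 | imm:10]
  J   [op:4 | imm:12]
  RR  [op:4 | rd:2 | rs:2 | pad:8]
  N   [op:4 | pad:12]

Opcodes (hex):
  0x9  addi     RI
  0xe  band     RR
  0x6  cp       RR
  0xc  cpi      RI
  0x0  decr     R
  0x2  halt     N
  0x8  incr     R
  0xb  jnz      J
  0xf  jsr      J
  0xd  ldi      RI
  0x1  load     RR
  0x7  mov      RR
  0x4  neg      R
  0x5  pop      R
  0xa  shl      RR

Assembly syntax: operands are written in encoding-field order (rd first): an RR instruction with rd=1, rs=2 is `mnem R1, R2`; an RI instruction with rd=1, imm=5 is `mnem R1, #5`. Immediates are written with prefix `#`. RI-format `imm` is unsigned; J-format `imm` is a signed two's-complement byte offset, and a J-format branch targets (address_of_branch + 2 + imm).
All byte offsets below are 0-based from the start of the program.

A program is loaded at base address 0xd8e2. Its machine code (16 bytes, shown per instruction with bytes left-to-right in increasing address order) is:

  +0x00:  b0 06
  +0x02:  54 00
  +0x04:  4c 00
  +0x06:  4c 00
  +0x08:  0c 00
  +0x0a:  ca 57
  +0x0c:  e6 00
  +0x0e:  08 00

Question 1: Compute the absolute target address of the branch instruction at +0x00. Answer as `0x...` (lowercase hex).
+0x00: b0 06 ⇒ word 0xb006 (big)
  opcode bits[15:12]=0xb: jnz/J
  [11:0] imm=6 = #6
  target = base 0xd8e2 + off 0x00 + 2 + imm 6 = 0xd8ea

0xd8ea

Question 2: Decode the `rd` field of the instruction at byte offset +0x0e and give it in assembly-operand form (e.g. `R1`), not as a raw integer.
R2

[0e] 08 00 → 0x0800
  top 4b → 0x0 → decr [R]
  rd@[11:10]=0x2 ⇒ R2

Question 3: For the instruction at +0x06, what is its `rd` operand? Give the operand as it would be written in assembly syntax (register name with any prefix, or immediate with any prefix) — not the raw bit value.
off 0x06: read 4c 00 as big → 0x4c00
  top 4b → 0x4 → neg [R]
  rd: (w>>10)&0x3=0x3 → R3

R3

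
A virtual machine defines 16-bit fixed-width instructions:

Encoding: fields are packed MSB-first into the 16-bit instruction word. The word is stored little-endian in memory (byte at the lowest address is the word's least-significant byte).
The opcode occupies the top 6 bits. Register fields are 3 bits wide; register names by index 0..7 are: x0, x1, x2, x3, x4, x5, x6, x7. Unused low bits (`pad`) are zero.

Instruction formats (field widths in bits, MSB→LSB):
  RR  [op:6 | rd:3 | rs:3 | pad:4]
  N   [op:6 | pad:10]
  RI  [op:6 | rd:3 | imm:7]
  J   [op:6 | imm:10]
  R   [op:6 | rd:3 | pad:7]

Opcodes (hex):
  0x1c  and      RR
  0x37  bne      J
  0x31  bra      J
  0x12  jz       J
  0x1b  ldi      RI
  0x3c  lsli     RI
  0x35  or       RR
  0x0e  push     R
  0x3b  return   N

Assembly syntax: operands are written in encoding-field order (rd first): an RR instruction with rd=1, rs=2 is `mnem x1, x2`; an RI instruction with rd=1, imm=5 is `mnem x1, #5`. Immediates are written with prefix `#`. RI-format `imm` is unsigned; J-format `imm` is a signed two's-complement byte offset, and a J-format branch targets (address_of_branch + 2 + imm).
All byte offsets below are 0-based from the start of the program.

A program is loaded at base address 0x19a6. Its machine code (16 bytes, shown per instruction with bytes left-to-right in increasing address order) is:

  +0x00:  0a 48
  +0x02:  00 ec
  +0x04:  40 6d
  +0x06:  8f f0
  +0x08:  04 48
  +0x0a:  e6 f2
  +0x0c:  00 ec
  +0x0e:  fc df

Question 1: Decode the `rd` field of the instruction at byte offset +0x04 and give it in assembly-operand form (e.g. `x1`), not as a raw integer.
x2

@+04  little-endian(40 6d) = 0x6d40
  op=0x6d40>>10=0x1b ⇒ ldi (RI)
  [9:7] rd=2 = x2
  [6:0] imm=64 = #64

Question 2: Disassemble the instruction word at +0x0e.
bne #-4

off 0x0e: read fc df as little → 0xdffc
  opcode bits[15:10]=0x37: bne/J
  imm@[9:0]=0x3fc (s10→-4) ⇒ #-4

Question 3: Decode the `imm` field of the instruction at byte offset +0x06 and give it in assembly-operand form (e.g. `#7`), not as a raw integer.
#15

+0x06: 8f f0 ⇒ word 0xf08f (little)
  op=0xf08f>>10=0x3c ⇒ lsli (RI)
  rd@[9:7]=0x1 ⇒ x1
  imm@[6:0]=0xf ⇒ #15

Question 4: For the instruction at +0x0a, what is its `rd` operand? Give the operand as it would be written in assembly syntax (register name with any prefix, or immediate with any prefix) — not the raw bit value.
off 0x0a: read e6 f2 as little → 0xf2e6
  op=0xf2e6>>10=0x3c ⇒ lsli (RI)
  rd@[9:7]=0x5 ⇒ x5
  imm@[6:0]=0x66 ⇒ #102

x5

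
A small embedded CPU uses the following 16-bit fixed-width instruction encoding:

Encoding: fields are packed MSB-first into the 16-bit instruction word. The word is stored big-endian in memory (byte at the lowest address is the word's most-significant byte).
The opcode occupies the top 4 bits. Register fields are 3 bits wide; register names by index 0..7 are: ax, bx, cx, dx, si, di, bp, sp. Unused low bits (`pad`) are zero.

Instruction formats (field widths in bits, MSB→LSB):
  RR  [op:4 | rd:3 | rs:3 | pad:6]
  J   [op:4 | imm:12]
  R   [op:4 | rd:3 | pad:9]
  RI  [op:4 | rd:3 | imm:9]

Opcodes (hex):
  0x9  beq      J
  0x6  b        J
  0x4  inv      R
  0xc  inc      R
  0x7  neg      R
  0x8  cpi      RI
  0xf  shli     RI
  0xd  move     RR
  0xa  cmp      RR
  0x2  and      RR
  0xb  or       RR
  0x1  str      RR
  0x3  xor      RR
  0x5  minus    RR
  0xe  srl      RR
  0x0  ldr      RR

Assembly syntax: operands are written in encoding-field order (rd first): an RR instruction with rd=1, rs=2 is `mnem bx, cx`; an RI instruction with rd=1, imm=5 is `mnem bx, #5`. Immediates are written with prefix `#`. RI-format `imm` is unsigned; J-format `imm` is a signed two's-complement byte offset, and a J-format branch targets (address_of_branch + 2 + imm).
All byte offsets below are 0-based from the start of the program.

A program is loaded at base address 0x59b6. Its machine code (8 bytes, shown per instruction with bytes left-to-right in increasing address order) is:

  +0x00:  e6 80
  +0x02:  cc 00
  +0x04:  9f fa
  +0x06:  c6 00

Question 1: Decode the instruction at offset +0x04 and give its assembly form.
@+04  big-endian(9f fa) = 0x9ffa
  top 4b → 0x9 → beq [J]
  [11:0] imm=4090 (s12→-6) = #-6

beq #-6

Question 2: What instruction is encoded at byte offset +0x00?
srl dx, cx

off 0x00: read e6 80 as big → 0xe680
  op=0xe680>>12=0xe ⇒ srl (RR)
  rd: (w>>9)&0x7=0x3 → dx
  rs: (w>>6)&0x7=0x2 → cx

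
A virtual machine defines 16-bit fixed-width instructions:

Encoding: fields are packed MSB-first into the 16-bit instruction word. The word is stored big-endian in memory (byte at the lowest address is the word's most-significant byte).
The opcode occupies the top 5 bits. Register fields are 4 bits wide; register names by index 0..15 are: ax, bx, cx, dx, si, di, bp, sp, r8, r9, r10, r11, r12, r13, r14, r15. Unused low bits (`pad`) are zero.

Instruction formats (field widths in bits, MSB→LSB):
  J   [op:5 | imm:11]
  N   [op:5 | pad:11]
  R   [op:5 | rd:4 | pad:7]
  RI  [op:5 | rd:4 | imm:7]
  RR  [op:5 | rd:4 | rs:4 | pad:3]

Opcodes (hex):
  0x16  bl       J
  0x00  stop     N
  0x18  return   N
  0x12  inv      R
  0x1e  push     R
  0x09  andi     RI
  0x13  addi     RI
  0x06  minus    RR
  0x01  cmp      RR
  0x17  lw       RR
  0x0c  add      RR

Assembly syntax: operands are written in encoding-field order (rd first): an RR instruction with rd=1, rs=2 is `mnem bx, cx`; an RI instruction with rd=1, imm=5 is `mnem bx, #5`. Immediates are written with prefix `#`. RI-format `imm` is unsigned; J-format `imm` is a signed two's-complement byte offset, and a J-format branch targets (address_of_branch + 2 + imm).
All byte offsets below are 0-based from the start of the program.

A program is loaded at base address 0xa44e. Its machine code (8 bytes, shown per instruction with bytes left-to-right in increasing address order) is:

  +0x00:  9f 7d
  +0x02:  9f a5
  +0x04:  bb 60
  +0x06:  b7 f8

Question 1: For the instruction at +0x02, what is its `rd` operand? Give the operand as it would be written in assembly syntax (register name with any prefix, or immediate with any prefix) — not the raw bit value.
r15

off 0x02: read 9f a5 as big → 0x9fa5
  op=0x9fa5>>11=0x13 ⇒ addi (RI)
  [10:7] rd=15 = r15
  [6:0] imm=37 = #37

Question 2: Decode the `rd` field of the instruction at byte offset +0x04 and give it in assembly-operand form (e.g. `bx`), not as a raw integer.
bp

@+04  big-endian(bb 60) = 0xbb60
  op=0xbb60>>11=0x17 ⇒ lw (RR)
  rd@[10:7]=0x6 ⇒ bp
  rs@[6:3]=0xc ⇒ r12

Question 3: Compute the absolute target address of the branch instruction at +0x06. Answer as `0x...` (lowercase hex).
[06] b7 f8 → 0xb7f8
  top 5b → 0x16 → bl [J]
  imm: (w>>0)&0x7ff=0x7f8 (s11→-8) → #-8
  target = base 0xa44e + off 0x06 + 2 + imm -8 = 0xa44e

0xa44e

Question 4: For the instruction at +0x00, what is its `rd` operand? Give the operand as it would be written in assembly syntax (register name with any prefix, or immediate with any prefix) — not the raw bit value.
off 0x00: read 9f 7d as big → 0x9f7d
  opcode bits[15:11]=0x13: addi/RI
  [10:7] rd=14 = r14
  [6:0] imm=125 = #125

r14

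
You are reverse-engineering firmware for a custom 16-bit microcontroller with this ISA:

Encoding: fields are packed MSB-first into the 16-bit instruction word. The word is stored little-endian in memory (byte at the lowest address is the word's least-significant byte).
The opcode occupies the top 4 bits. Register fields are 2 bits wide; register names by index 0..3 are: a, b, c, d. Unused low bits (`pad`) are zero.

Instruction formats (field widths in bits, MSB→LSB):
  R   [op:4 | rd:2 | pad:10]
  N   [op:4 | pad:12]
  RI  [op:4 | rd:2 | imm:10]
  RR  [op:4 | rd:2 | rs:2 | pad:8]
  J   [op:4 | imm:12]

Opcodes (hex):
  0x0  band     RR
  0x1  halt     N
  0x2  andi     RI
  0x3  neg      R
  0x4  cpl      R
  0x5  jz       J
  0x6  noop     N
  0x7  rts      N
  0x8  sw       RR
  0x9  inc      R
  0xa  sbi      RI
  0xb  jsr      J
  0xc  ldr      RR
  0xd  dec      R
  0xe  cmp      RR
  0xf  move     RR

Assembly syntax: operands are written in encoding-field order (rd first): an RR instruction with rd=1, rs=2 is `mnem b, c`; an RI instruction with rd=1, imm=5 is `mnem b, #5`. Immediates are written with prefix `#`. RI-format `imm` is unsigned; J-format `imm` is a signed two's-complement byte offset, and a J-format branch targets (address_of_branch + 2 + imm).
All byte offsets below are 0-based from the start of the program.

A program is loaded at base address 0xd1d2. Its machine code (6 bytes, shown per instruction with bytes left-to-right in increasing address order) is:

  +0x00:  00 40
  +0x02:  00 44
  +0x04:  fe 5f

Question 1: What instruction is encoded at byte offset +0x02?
@+02  little-endian(00 44) = 0x4400
  op=0x4400>>12=0x4 ⇒ cpl (R)
  [11:10] rd=1 = b

cpl b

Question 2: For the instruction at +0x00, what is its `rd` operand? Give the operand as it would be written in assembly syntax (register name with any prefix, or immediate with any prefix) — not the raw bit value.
+0x00: 00 40 ⇒ word 0x4000 (little)
  op=0x4000>>12=0x4 ⇒ cpl (R)
  rd@[11:10]=0x0 ⇒ a

a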